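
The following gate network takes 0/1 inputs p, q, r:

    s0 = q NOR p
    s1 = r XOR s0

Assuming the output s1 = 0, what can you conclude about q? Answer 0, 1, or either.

Both values of q occur among assignments with s1 = 0:
  q=0: p=0, q=0, r=1
  q=1: p=0, q=1, r=0

either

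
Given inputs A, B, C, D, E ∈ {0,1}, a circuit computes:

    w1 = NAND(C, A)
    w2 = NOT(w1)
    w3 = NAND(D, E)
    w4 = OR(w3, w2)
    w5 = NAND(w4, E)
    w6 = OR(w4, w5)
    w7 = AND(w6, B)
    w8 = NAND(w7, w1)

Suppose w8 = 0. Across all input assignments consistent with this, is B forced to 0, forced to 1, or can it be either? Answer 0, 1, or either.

w8 = NAND(w7, w1) must be 0, so both w7 = 1 and w1 = 1.
w7 = AND(w6, B) must be 1, so both w6 = 1 and B = 1.
w1 = NAND(C, A) must be 1, so at least one of C, A is 0.
Every assignment with w8 = 0 has B = 1; there are 12 such assignment(s).

1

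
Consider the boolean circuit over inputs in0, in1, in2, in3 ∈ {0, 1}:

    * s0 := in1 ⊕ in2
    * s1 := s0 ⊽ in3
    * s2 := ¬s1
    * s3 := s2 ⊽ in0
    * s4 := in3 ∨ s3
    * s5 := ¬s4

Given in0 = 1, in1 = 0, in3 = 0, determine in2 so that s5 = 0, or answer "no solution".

With in0 = 1, in1 = 0, in3 = 0 fixed, none of the 2 settings of in2 give s5 = 0.
For example, with in2=1:
s0 = in1 ⊕ in2 = 0 ⊕ 1 = 1
s1 = s0 ⊽ in3 = 1 ⊽ 0 = 0
s2 = ¬s1 = ¬0 = 1
s3 = s2 ⊽ in0 = 1 ⊽ 1 = 0
s4 = in3 ∨ s3 = 0 ∨ 0 = 0
s5 = ¬s4 = ¬0 = 1
giving s5 = 1 ≠ 0.

no solution exists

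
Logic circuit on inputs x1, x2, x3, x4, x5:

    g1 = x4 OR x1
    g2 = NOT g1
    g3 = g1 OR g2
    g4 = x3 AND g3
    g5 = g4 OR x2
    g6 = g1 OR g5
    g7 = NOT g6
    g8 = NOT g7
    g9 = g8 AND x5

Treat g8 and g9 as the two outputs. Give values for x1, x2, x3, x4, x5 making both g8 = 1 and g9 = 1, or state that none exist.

Check with x1=0, x2=1, x3=0, x4=0, x5=1:
g1 = x4 OR x1 = 0 OR 0 = 0
g2 = NOT g1 = NOT 0 = 1
g3 = g1 OR g2 = 0 OR 1 = 1
g4 = x3 AND g3 = 0 AND 1 = 0
g5 = g4 OR x2 = 0 OR 1 = 1
g6 = g1 OR g5 = 0 OR 1 = 1
g7 = NOT g6 = NOT 1 = 0
g8 = NOT g7 = NOT 0 = 1
g9 = g8 AND x5 = 1 AND 1 = 1
So g8 = 1 and g9 = 1.

x1=0, x2=1, x3=0, x4=0, x5=1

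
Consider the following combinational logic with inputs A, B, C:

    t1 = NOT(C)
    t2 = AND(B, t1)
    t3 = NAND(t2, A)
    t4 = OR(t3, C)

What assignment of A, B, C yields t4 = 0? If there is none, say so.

A=1, B=1, C=0

t4 = OR(t3, C) must be 0, so both t3 = 0 and C = 0.
Check with A=1, B=1, C=0:
t1 = NOT(C) = NOT 0 = 1
t2 = AND(B, t1) = AND(1, 1) = 1
t3 = NAND(t2, A) = NAND(1, 1) = 0
t4 = OR(t3, C) = OR(0, 0) = 0
So t4 = 0 as required.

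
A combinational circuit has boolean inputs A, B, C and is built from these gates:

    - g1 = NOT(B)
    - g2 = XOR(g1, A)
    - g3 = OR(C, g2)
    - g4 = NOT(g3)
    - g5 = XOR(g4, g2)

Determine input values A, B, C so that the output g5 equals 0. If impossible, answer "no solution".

A=1, B=0, C=1

g5 = XOR(g4, g2) must be 0, so g4 and g2 are equal.
Check with A=1, B=0, C=1:
g1 = NOT(B) = NOT 0 = 1
g2 = XOR(g1, A) = XOR(1, 1) = 0
g3 = OR(C, g2) = OR(1, 0) = 1
g4 = NOT(g3) = NOT 1 = 0
g5 = XOR(g4, g2) = XOR(0, 0) = 0
So g5 = 0 as required.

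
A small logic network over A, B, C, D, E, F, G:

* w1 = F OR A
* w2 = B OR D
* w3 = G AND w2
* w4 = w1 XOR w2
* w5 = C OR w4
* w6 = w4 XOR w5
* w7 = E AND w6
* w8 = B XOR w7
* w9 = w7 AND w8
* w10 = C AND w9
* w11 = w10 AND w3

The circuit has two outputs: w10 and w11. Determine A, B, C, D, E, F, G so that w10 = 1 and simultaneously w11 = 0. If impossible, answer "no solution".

A=0, B=0, C=1, D=1, E=1, F=1, G=0

Check with A=0, B=0, C=1, D=1, E=1, F=1, G=0:
w1 = F OR A = 1 OR 0 = 1
w2 = B OR D = 0 OR 1 = 1
w3 = G AND w2 = 0 AND 1 = 0
w4 = w1 XOR w2 = 1 XOR 1 = 0
w5 = C OR w4 = 1 OR 0 = 1
w6 = w4 XOR w5 = 0 XOR 1 = 1
w7 = E AND w6 = 1 AND 1 = 1
w8 = B XOR w7 = 0 XOR 1 = 1
w9 = w7 AND w8 = 1 AND 1 = 1
w10 = C AND w9 = 1 AND 1 = 1
w11 = w10 AND w3 = 1 AND 0 = 0
So w10 = 1 and w11 = 0.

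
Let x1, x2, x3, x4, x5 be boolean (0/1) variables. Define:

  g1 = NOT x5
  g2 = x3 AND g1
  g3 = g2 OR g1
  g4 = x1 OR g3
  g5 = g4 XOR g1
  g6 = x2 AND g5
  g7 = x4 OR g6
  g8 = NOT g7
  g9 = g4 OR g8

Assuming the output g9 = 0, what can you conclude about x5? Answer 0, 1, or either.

g9 = g4 OR g8 must be 0, so both g4 = 0 and g8 = 0.
g4 = x1 OR g3 must be 0, so both x1 = 0 and g3 = 0.
g8 = NOT g7 must be 0, so g7 = 1.
Every assignment with g9 = 0 has x5 = 1; there are 4 such assignment(s).
  x1=0, x2=0, x3=0, x4=1, x5=1
  x1=0, x2=0, x3=1, x4=1, x5=1
  x1=0, x2=1, x3=0, x4=1, x5=1
  x1=0, x2=1, x3=1, x4=1, x5=1

1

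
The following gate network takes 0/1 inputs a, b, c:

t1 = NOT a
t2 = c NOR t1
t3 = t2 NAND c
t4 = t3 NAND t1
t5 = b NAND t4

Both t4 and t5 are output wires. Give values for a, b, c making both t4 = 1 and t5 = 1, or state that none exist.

Check with a=1, b=0, c=1:
t1 = NOT a = NOT 1 = 0
t2 = c NOR t1 = 1 NOR 0 = 0
t3 = t2 NAND c = 0 NAND 1 = 1
t4 = t3 NAND t1 = 1 NAND 0 = 1
t5 = b NAND t4 = 0 NAND 1 = 1
So t4 = 1 and t5 = 1.

a=1, b=0, c=1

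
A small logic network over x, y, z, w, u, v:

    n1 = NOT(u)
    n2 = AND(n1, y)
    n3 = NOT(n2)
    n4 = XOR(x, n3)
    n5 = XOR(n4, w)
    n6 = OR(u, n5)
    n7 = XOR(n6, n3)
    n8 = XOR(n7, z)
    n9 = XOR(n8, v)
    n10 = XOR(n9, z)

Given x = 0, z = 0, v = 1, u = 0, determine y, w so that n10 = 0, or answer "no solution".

Check with x = 0, z = 0, v = 1, u = 0 and y=0, w=1:
n1 = NOT(u) = NOT 0 = 1
n2 = AND(n1, y) = AND(1, 0) = 0
n3 = NOT(n2) = NOT 0 = 1
n4 = XOR(x, n3) = XOR(0, 1) = 1
n5 = XOR(n4, w) = XOR(1, 1) = 0
n6 = OR(u, n5) = OR(0, 0) = 0
n7 = XOR(n6, n3) = XOR(0, 1) = 1
n8 = XOR(n7, z) = XOR(1, 0) = 1
n9 = XOR(n8, v) = XOR(1, 1) = 0
n10 = XOR(n9, z) = XOR(0, 0) = 0
So n10 = 0.

y=0 w=1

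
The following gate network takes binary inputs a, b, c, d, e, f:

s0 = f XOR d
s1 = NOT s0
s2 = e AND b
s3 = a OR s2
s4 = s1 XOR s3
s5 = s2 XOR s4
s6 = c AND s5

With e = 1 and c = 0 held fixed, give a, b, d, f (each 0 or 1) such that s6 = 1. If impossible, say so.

no solution exists

With e = 1 and c = 0 fixed, none of the 16 settings of a, b, d, f give s6 = 1.
For example, with a=1, b=0, d=0, f=0:
s0 = f XOR d = 0 XOR 0 = 0
s1 = NOT s0 = NOT 0 = 1
s2 = e AND b = 1 AND 0 = 0
s3 = a OR s2 = 1 OR 0 = 1
s4 = s1 XOR s3 = 1 XOR 1 = 0
s5 = s2 XOR s4 = 0 XOR 0 = 0
s6 = c AND s5 = 0 AND 0 = 0
giving s6 = 0 ≠ 1.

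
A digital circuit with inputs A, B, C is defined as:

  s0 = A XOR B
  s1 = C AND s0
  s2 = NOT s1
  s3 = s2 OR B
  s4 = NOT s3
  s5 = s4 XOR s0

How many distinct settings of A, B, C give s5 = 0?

5

s5 = s4 XOR s0 must be 0, so s4 and s0 are equal.
Enumerating the 8 input combinations, 5 give s5 = 0 and 3 give s5 = 1.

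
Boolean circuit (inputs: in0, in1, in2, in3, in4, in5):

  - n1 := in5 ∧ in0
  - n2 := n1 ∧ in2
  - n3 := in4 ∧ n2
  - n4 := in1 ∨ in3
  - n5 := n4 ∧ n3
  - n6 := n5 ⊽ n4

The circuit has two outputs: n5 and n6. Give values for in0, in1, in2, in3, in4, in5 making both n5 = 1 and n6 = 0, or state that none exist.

Check with in0=1, in1=1, in2=1, in3=0, in4=1, in5=1:
n1 = in5 ∧ in0 = 1 ∧ 1 = 1
n2 = n1 ∧ in2 = 1 ∧ 1 = 1
n3 = in4 ∧ n2 = 1 ∧ 1 = 1
n4 = in1 ∨ in3 = 1 ∨ 0 = 1
n5 = n4 ∧ n3 = 1 ∧ 1 = 1
n6 = n5 ⊽ n4 = 1 ⊽ 1 = 0
So n5 = 1 and n6 = 0.

in0=1, in1=1, in2=1, in3=0, in4=1, in5=1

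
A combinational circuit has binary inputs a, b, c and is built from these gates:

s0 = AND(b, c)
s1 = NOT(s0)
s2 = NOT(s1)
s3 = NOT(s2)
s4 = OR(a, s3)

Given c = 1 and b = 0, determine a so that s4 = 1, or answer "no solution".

a=0

s4 = OR(a, s3) must be 1, so at least one of a, s3 is 1.
Check with c = 1 and b = 0 and a=0:
s0 = AND(b, c) = AND(0, 1) = 0
s1 = NOT(s0) = NOT 0 = 1
s2 = NOT(s1) = NOT 1 = 0
s3 = NOT(s2) = NOT 0 = 1
s4 = OR(a, s3) = OR(0, 1) = 1
So s4 = 1.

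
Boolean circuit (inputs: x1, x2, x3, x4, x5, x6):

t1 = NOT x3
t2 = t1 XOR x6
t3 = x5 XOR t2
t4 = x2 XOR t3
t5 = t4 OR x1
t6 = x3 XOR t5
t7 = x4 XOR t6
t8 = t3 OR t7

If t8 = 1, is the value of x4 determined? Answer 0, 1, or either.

either

Both values of x4 occur among assignments with t8 = 1:
  x4=0: x1=0, x2=0, x3=0, x4=0, x5=0, x6=0
  x4=1: x1=0, x2=0, x3=0, x4=1, x5=0, x6=0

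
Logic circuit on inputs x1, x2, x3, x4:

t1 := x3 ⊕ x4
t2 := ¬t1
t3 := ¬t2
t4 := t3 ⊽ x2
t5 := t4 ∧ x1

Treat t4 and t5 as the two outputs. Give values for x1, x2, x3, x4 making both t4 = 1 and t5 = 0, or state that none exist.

Check with x1=0, x2=0, x3=0, x4=0:
t1 = x3 ⊕ x4 = 0 ⊕ 0 = 0
t2 = ¬t1 = ¬0 = 1
t3 = ¬t2 = ¬1 = 0
t4 = t3 ⊽ x2 = 0 ⊽ 0 = 1
t5 = t4 ∧ x1 = 1 ∧ 0 = 0
So t4 = 1 and t5 = 0.

x1=0, x2=0, x3=0, x4=0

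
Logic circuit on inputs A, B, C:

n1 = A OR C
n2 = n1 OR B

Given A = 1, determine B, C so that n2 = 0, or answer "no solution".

no solution exists

With A = 1 fixed, none of the 4 settings of B, C give n2 = 0.
For example, with B=1, C=0:
n1 = A OR C = 1 OR 0 = 1
n2 = n1 OR B = 1 OR 1 = 1
giving n2 = 1 ≠ 0.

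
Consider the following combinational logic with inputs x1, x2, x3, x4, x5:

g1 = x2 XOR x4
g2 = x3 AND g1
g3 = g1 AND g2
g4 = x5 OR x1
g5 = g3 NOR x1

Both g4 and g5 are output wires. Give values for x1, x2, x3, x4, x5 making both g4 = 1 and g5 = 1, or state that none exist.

x1=0, x2=0, x3=0, x4=1, x5=1

Check with x1=0, x2=0, x3=0, x4=1, x5=1:
g1 = x2 XOR x4 = 0 XOR 1 = 1
g2 = x3 AND g1 = 0 AND 1 = 0
g3 = g1 AND g2 = 1 AND 0 = 0
g4 = x5 OR x1 = 1 OR 0 = 1
g5 = g3 NOR x1 = 0 NOR 0 = 1
So g4 = 1 and g5 = 1.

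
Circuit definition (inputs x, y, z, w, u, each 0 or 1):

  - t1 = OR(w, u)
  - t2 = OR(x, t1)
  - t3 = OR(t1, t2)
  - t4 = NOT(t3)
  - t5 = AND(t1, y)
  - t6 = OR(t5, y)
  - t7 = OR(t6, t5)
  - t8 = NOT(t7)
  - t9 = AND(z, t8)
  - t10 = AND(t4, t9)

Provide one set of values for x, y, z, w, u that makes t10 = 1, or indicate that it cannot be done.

t10 = AND(t4, t9) must be 1, so both t4 = 1 and t9 = 1.
Check with x=0 y=0 z=1 w=0 u=0:
t1 = OR(w, u) = OR(0, 0) = 0
t2 = OR(x, t1) = OR(0, 0) = 0
t3 = OR(t1, t2) = OR(0, 0) = 0
t4 = NOT(t3) = NOT 0 = 1
t5 = AND(t1, y) = AND(0, 0) = 0
t6 = OR(t5, y) = OR(0, 0) = 0
t7 = OR(t6, t5) = OR(0, 0) = 0
t8 = NOT(t7) = NOT 0 = 1
t9 = AND(z, t8) = AND(1, 1) = 1
t10 = AND(t4, t9) = AND(1, 1) = 1
So t10 = 1 as required.

x=0 y=0 z=1 w=0 u=0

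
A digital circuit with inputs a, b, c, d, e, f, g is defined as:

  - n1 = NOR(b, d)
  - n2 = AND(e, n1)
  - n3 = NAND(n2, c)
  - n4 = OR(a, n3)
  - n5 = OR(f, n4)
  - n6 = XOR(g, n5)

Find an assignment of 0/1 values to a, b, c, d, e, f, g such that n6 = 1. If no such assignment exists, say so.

a=1, b=1, c=1, d=0, e=0, f=1, g=0

n6 = XOR(g, n5) must be 1, so g and n5 differ.
Check with a=1, b=1, c=1, d=0, e=0, f=1, g=0:
n1 = NOR(b, d) = NOR(1, 0) = 0
n2 = AND(e, n1) = AND(0, 0) = 0
n3 = NAND(n2, c) = NAND(0, 1) = 1
n4 = OR(a, n3) = OR(1, 1) = 1
n5 = OR(f, n4) = OR(1, 1) = 1
n6 = XOR(g, n5) = XOR(0, 1) = 1
So n6 = 1 as required.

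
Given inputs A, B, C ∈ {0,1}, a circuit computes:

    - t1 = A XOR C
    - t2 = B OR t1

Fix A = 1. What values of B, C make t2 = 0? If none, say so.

t2 = B OR t1 must be 0, so both B = 0 and t1 = 0.
t1 = A XOR C must be 0, so A and C are equal.
Check with A = 1 and B=0, C=1:
t1 = A XOR C = 1 XOR 1 = 0
t2 = B OR t1 = 0 OR 0 = 0
So t2 = 0.

B=0 C=1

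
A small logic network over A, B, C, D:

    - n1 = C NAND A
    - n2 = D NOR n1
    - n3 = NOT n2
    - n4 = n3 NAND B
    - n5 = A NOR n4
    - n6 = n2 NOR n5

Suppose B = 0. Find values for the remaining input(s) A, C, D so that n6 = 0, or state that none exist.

A=1, C=1, D=0

n6 = n2 NOR n5 must be 0, so at least one of n2, n5 is 1.
Check with B = 0 and A=1, C=1, D=0:
n1 = C NAND A = 1 NAND 1 = 0
n2 = D NOR n1 = 0 NOR 0 = 1
n3 = NOT n2 = NOT 1 = 0
n4 = n3 NAND B = 0 NAND 0 = 1
n5 = A NOR n4 = 1 NOR 1 = 0
n6 = n2 NOR n5 = 1 NOR 0 = 0
So n6 = 0.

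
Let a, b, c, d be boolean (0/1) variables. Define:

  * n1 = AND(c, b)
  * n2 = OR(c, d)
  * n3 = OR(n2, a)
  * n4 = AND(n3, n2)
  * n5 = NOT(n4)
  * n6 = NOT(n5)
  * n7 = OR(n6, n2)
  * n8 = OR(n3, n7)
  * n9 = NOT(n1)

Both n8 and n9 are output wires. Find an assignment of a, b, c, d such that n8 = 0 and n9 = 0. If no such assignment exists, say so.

Across all 16 input combinations, none give both n8 = 0 and n9 = 0.

no solution exists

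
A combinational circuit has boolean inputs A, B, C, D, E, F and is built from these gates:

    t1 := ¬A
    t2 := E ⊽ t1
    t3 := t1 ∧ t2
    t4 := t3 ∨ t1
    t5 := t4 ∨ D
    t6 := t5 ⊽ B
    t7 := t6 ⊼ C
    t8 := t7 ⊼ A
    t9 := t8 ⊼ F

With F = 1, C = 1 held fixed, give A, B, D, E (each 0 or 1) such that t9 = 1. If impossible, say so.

Check with F = 1, C = 1 and A=1, B=0, D=1, E=0:
t1 = ¬A = ¬1 = 0
t2 = E ⊽ t1 = 0 ⊽ 0 = 1
t3 = t1 ∧ t2 = 0 ∧ 1 = 0
t4 = t3 ∨ t1 = 0 ∨ 0 = 0
t5 = t4 ∨ D = 0 ∨ 1 = 1
t6 = t5 ⊽ B = 1 ⊽ 0 = 0
t7 = t6 ⊼ C = 0 ⊼ 1 = 1
t8 = t7 ⊼ A = 1 ⊼ 1 = 0
t9 = t8 ⊼ F = 0 ⊼ 1 = 1
So t9 = 1.

A=1 B=0 D=1 E=0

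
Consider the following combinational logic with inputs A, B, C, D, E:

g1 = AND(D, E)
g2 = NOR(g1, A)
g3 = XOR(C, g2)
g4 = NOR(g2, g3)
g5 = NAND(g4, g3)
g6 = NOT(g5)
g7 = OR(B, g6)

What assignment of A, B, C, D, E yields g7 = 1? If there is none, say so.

g7 = OR(B, g6) must be 1, so at least one of B, g6 is 1.
Check with A=1, B=1, C=0, D=0, E=1:
g1 = AND(D, E) = AND(0, 1) = 0
g2 = NOR(g1, A) = NOR(0, 1) = 0
g3 = XOR(C, g2) = XOR(0, 0) = 0
g4 = NOR(g2, g3) = NOR(0, 0) = 1
g5 = NAND(g4, g3) = NAND(1, 0) = 1
g6 = NOT(g5) = NOT 1 = 0
g7 = OR(B, g6) = OR(1, 0) = 1
So g7 = 1 as required.

A=1, B=1, C=0, D=0, E=1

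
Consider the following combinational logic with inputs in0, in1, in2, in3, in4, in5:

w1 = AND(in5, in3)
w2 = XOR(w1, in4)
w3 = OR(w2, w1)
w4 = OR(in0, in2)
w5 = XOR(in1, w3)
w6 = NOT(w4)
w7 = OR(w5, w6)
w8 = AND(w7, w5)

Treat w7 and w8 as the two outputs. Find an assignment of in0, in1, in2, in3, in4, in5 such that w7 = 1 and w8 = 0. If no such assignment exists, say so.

Check with in0=0, in1=0, in2=0, in3=1, in4=0, in5=0:
w1 = AND(in5, in3) = AND(0, 1) = 0
w2 = XOR(w1, in4) = XOR(0, 0) = 0
w3 = OR(w2, w1) = OR(0, 0) = 0
w4 = OR(in0, in2) = OR(0, 0) = 0
w5 = XOR(in1, w3) = XOR(0, 0) = 0
w6 = NOT(w4) = NOT 0 = 1
w7 = OR(w5, w6) = OR(0, 1) = 1
w8 = AND(w7, w5) = AND(1, 0) = 0
So w7 = 1 and w8 = 0.

in0=0, in1=0, in2=0, in3=1, in4=0, in5=0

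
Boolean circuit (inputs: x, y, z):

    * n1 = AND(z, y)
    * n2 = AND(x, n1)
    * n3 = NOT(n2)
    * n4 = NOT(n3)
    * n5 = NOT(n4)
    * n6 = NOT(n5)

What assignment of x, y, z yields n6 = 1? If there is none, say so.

n6 = NOT(n5) must be 1, so n5 = 0.
n5 = NOT(n4) must be 0, so n4 = 1.
Check with x=1, y=1, z=1:
n1 = AND(z, y) = AND(1, 1) = 1
n2 = AND(x, n1) = AND(1, 1) = 1
n3 = NOT(n2) = NOT 1 = 0
n4 = NOT(n3) = NOT 0 = 1
n5 = NOT(n4) = NOT 1 = 0
n6 = NOT(n5) = NOT 0 = 1
So n6 = 1 as required.

x=1, y=1, z=1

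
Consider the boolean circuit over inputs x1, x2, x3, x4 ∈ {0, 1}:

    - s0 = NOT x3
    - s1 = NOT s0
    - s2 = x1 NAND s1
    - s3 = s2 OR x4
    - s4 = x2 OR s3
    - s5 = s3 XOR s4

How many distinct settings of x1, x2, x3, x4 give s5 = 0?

s5 = s3 XOR s4 must be 0, so s3 and s4 are equal.
Enumerating the 16 input combinations, 15 give s5 = 0 and 1 give s5 = 1.

15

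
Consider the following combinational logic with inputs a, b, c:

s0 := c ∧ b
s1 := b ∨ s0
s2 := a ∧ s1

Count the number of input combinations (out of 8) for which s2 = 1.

2

s2 = a ∧ s1 must be 1, so both a = 1 and s1 = 1.
s1 = b ∨ s0 must be 1, so at least one of b, s0 is 1.
Satisfying assignments:
  a=1, b=1, c=0
  a=1, b=1, c=1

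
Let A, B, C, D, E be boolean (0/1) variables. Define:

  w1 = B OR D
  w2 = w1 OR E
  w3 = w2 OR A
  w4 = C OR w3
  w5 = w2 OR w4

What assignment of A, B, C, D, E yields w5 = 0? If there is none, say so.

w5 = w2 OR w4 must be 0, so both w2 = 0 and w4 = 0.
Check with A=0, B=0, C=0, D=0, E=0:
w1 = B OR D = 0 OR 0 = 0
w2 = w1 OR E = 0 OR 0 = 0
w3 = w2 OR A = 0 OR 0 = 0
w4 = C OR w3 = 0 OR 0 = 0
w5 = w2 OR w4 = 0 OR 0 = 0
So w5 = 0 as required.

A=0, B=0, C=0, D=0, E=0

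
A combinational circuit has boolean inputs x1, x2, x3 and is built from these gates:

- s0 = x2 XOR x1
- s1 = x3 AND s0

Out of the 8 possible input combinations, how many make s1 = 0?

6

s1 = x3 AND s0 must be 0, so at least one of x3, s0 is 0.
Enumerating the 8 input combinations, 6 give s1 = 0 and 2 give s1 = 1.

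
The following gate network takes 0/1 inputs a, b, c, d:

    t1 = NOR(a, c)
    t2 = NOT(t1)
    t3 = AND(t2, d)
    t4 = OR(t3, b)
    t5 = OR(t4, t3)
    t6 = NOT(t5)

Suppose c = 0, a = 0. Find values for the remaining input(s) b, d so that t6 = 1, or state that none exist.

b=0 d=1

t6 = NOT(t5) must be 1, so t5 = 0.
Check with c = 0, a = 0 and b=0, d=1:
t1 = NOR(a, c) = NOR(0, 0) = 1
t2 = NOT(t1) = NOT 1 = 0
t3 = AND(t2, d) = AND(0, 1) = 0
t4 = OR(t3, b) = OR(0, 0) = 0
t5 = OR(t4, t3) = OR(0, 0) = 0
t6 = NOT(t5) = NOT 0 = 1
So t6 = 1.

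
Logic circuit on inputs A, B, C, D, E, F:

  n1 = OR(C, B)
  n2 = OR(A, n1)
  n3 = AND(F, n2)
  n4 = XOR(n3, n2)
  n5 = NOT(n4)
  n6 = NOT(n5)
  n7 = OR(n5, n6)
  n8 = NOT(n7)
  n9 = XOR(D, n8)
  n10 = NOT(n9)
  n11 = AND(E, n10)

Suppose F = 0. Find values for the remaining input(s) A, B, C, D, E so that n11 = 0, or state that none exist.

n11 = AND(E, n10) must be 0, so at least one of E, n10 is 0.
Check with F = 0 and A=1, B=0, C=1, D=0, E=0:
n1 = OR(C, B) = OR(1, 0) = 1
n2 = OR(A, n1) = OR(1, 1) = 1
n3 = AND(F, n2) = AND(0, 1) = 0
n4 = XOR(n3, n2) = XOR(0, 1) = 1
n5 = NOT(n4) = NOT 1 = 0
n6 = NOT(n5) = NOT 0 = 1
n7 = OR(n5, n6) = OR(0, 1) = 1
n8 = NOT(n7) = NOT 1 = 0
n9 = XOR(D, n8) = XOR(0, 0) = 0
n10 = NOT(n9) = NOT 0 = 1
n11 = AND(E, n10) = AND(0, 1) = 0
So n11 = 0.

A=1 B=0 C=1 D=0 E=0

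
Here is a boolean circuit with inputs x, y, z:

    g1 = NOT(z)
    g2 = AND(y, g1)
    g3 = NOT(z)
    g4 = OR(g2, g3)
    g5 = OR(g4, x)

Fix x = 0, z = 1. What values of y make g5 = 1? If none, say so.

With x = 0, z = 1 fixed, none of the 2 settings of y give g5 = 1.
For example, with y=0:
g1 = NOT(z) = NOT 1 = 0
g2 = AND(y, g1) = AND(0, 0) = 0
g3 = NOT(z) = NOT 1 = 0
g4 = OR(g2, g3) = OR(0, 0) = 0
g5 = OR(g4, x) = OR(0, 0) = 0
giving g5 = 0 ≠ 1.

no solution exists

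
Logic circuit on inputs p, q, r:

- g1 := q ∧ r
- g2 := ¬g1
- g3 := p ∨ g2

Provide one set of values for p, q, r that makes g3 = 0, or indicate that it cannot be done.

g3 = p ∨ g2 must be 0, so both p = 0 and g2 = 0.
g2 = ¬g1 must be 0, so g1 = 1.
g1 = q ∧ r must be 1, so both q = 1 and r = 1.
Check with p=0, q=1, r=1:
g1 = q ∧ r = 1 ∧ 1 = 1
g2 = ¬g1 = ¬1 = 0
g3 = p ∨ g2 = 0 ∨ 0 = 0
So g3 = 0 as required.

p=0, q=1, r=1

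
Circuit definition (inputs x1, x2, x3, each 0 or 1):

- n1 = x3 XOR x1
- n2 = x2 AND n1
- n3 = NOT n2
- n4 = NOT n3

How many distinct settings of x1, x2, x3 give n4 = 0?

6

n4 = NOT n3 must be 0, so n3 = 1.
Satisfying assignments:
  x1=0, x2=0, x3=0
  x1=0, x2=0, x3=1
  x1=0, x2=1, x3=0
  x1=1, x2=0, x3=0
  x1=1, x2=0, x3=1
  x1=1, x2=1, x3=1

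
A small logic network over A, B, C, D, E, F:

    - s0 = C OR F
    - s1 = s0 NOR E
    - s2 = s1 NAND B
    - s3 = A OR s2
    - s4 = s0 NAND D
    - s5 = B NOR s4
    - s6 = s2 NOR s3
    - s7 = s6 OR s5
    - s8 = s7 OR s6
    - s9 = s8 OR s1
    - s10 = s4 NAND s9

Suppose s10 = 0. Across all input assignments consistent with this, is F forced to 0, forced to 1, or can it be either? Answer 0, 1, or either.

s10 = s4 NAND s9 must be 0, so both s4 = 1 and s9 = 1.
Every assignment with s10 = 0 has F = 0; there are 8 such assignment(s).

0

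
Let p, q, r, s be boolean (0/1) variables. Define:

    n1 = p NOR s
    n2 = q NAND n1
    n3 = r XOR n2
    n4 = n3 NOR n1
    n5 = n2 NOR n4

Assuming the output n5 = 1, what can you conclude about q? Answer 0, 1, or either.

n5 = n2 NOR n4 must be 1, so both n2 = 0 and n4 = 0.
n2 = q NAND n1 must be 0, so both q = 1 and n1 = 1.
Every assignment with n5 = 1 has q = 1; there are 2 such assignment(s).
  p=0, q=1, r=0, s=0
  p=0, q=1, r=1, s=0

1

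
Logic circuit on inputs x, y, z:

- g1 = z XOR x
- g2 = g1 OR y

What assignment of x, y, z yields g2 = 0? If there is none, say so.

g2 = g1 OR y must be 0, so both g1 = 0 and y = 0.
g1 = z XOR x must be 0, so z and x are equal.
Check with x=1, y=0, z=1:
g1 = z XOR x = 1 XOR 1 = 0
g2 = g1 OR y = 0 OR 0 = 0
So g2 = 0 as required.

x=1, y=0, z=1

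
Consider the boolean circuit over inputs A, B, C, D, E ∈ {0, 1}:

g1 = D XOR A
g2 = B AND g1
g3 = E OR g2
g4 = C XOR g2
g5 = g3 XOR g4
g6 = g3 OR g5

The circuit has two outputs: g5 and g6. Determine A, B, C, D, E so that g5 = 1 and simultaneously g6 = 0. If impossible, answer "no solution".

Across all 32 input combinations, none give both g5 = 1 and g6 = 0.

no solution exists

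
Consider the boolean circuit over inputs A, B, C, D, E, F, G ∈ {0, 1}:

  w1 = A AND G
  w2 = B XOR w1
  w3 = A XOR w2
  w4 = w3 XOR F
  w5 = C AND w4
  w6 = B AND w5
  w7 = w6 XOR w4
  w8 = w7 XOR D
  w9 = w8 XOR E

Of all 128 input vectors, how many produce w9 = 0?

64

w9 = w8 XOR E must be 0, so w8 and E are equal.
Enumerating the 128 input combinations, 64 give w9 = 0 and 64 give w9 = 1.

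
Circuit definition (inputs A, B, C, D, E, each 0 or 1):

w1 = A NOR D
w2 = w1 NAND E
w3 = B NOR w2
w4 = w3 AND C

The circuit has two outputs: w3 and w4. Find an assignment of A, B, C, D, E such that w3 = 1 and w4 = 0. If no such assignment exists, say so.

A=0 B=0 C=0 D=0 E=1

Check with A=0 B=0 C=0 D=0 E=1:
w1 = A NOR D = 0 NOR 0 = 1
w2 = w1 NAND E = 1 NAND 1 = 0
w3 = B NOR w2 = 0 NOR 0 = 1
w4 = w3 AND C = 1 AND 0 = 0
So w3 = 1 and w4 = 0.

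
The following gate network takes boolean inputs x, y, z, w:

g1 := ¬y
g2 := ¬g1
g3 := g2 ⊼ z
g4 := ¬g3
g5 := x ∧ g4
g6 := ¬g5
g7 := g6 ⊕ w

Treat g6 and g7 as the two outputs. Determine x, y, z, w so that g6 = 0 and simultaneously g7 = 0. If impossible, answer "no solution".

Check with x=1 y=1 z=1 w=0:
g1 = ¬y = ¬1 = 0
g2 = ¬g1 = ¬0 = 1
g3 = g2 ⊼ z = 1 ⊼ 1 = 0
g4 = ¬g3 = ¬0 = 1
g5 = x ∧ g4 = 1 ∧ 1 = 1
g6 = ¬g5 = ¬1 = 0
g7 = g6 ⊕ w = 0 ⊕ 0 = 0
So g6 = 0 and g7 = 0.

x=1 y=1 z=1 w=0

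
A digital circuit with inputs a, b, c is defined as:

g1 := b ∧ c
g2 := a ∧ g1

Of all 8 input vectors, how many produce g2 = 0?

7

g2 = a ∧ g1 must be 0, so at least one of a, g1 is 0.
Enumerating the 8 input combinations, 7 give g2 = 0 and 1 give g2 = 1.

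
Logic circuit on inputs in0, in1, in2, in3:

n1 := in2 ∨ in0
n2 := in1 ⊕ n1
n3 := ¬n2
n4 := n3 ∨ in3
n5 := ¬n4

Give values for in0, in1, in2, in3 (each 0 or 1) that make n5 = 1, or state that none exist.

in0=0, in1=0, in2=1, in3=0

n5 = ¬n4 must be 1, so n4 = 0.
n4 = n3 ∨ in3 must be 0, so both n3 = 0 and in3 = 0.
n3 = ¬n2 must be 0, so n2 = 1.
Check with in0=0, in1=0, in2=1, in3=0:
n1 = in2 ∨ in0 = 1 ∨ 0 = 1
n2 = in1 ⊕ n1 = 0 ⊕ 1 = 1
n3 = ¬n2 = ¬1 = 0
n4 = n3 ∨ in3 = 0 ∨ 0 = 0
n5 = ¬n4 = ¬0 = 1
So n5 = 1 as required.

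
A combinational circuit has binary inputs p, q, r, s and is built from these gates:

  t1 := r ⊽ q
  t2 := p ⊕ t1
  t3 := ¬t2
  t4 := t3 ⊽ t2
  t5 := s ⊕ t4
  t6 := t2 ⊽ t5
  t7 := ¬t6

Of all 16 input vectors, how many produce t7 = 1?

t7 = ¬t6 must be 1, so t6 = 0.
t6 = t2 ⊽ t5 must be 0, so at least one of t2, t5 is 1.
Enumerating the 16 input combinations, 12 give t7 = 1 and 4 give t7 = 0.

12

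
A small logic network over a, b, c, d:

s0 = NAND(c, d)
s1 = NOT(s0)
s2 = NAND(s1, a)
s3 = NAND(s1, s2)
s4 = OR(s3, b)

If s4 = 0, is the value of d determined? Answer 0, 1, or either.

s4 = OR(s3, b) must be 0, so both s3 = 0 and b = 0.
s3 = NAND(s1, s2) must be 0, so both s1 = 1 and s2 = 1.
s1 = NOT(s0) must be 1, so s0 = 0.
Every assignment with s4 = 0 has d = 1; there are 1 such assignment(s).
  a=0, b=0, c=1, d=1

1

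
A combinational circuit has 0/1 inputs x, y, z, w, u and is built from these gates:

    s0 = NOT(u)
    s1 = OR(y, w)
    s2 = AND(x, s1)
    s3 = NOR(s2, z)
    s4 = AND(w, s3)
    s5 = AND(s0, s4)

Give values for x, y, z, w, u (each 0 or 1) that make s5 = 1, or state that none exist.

Check with x=0, y=0, z=0, w=1, u=0:
s0 = NOT(u) = NOT 0 = 1
s1 = OR(y, w) = OR(0, 1) = 1
s2 = AND(x, s1) = AND(0, 1) = 0
s3 = NOR(s2, z) = NOR(0, 0) = 1
s4 = AND(w, s3) = AND(1, 1) = 1
s5 = AND(s0, s4) = AND(1, 1) = 1
So s5 = 1 as required.

x=0, y=0, z=0, w=1, u=0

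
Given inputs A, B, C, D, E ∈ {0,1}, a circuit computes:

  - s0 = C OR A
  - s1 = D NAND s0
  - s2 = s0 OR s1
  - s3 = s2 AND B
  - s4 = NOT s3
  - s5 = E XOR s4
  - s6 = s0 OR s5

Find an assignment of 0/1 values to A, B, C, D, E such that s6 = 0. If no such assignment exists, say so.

s6 = s0 OR s5 must be 0, so both s0 = 0 and s5 = 0.
s0 = C OR A must be 0, so both C = 0 and A = 0.
Check with A=0, B=0, C=0, D=0, E=1:
s0 = C OR A = 0 OR 0 = 0
s1 = D NAND s0 = 0 NAND 0 = 1
s2 = s0 OR s1 = 0 OR 1 = 1
s3 = s2 AND B = 1 AND 0 = 0
s4 = NOT s3 = NOT 0 = 1
s5 = E XOR s4 = 1 XOR 1 = 0
s6 = s0 OR s5 = 0 OR 0 = 0
So s6 = 0 as required.

A=0, B=0, C=0, D=0, E=1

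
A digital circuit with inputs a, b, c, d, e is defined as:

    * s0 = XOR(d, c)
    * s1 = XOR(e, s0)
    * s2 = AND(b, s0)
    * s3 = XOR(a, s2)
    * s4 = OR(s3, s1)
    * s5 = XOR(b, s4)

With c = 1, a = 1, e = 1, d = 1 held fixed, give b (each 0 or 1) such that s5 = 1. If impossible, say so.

s5 = XOR(b, s4) must be 1, so b and s4 differ.
Check with c = 1, a = 1, e = 1, d = 1 and b=0:
s0 = XOR(d, c) = XOR(1, 1) = 0
s1 = XOR(e, s0) = XOR(1, 0) = 1
s2 = AND(b, s0) = AND(0, 0) = 0
s3 = XOR(a, s2) = XOR(1, 0) = 1
s4 = OR(s3, s1) = OR(1, 1) = 1
s5 = XOR(b, s4) = XOR(0, 1) = 1
So s5 = 1.

b=0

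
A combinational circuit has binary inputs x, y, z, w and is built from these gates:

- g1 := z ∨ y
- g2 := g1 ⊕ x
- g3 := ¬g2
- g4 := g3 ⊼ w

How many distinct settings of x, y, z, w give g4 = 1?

12

g4 = g3 ⊼ w must be 1, so at least one of g3, w is 0.
Enumerating the 16 input combinations, 12 give g4 = 1 and 4 give g4 = 0.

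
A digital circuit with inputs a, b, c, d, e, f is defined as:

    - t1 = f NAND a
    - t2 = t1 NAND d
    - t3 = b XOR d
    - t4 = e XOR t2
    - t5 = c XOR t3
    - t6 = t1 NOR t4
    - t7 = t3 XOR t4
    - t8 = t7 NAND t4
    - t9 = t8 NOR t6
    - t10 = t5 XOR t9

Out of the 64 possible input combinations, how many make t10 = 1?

32

t10 = t5 XOR t9 must be 1, so t5 and t9 differ.
Enumerating the 64 input combinations, 32 give t10 = 1 and 32 give t10 = 0.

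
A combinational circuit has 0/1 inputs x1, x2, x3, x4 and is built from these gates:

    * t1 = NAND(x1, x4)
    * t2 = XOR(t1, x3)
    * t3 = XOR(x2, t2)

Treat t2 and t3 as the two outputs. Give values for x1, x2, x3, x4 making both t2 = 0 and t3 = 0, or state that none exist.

x1=0 x2=0 x3=1 x4=1

Check with x1=0 x2=0 x3=1 x4=1:
t1 = NAND(x1, x4) = NAND(0, 1) = 1
t2 = XOR(t1, x3) = XOR(1, 1) = 0
t3 = XOR(x2, t2) = XOR(0, 0) = 0
So t2 = 0 and t3 = 0.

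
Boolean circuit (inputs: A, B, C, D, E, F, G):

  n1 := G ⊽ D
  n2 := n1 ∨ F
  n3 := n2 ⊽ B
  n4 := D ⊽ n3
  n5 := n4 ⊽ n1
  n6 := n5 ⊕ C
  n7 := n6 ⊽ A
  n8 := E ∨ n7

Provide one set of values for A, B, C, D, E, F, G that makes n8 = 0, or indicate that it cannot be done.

A=1, B=1, C=0, D=1, E=0, F=0, G=1

n8 = E ∨ n7 must be 0, so both E = 0 and n7 = 0.
n7 = n6 ⊽ A must be 0, so at least one of n6, A is 1.
Check with A=1, B=1, C=0, D=1, E=0, F=0, G=1:
n1 = G ⊽ D = 1 ⊽ 1 = 0
n2 = n1 ∨ F = 0 ∨ 0 = 0
n3 = n2 ⊽ B = 0 ⊽ 1 = 0
n4 = D ⊽ n3 = 1 ⊽ 0 = 0
n5 = n4 ⊽ n1 = 0 ⊽ 0 = 1
n6 = n5 ⊕ C = 1 ⊕ 0 = 1
n7 = n6 ⊽ A = 1 ⊽ 1 = 0
n8 = E ∨ n7 = 0 ∨ 0 = 0
So n8 = 0 as required.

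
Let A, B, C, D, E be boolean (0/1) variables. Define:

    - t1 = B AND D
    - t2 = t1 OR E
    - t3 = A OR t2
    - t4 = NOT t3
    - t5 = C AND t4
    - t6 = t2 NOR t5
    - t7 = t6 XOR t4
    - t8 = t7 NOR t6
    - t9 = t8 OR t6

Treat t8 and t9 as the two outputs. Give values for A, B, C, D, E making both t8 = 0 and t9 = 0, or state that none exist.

A=0, B=1, C=1, D=0, E=0

Check with A=0, B=1, C=1, D=0, E=0:
t1 = B AND D = 1 AND 0 = 0
t2 = t1 OR E = 0 OR 0 = 0
t3 = A OR t2 = 0 OR 0 = 0
t4 = NOT t3 = NOT 0 = 1
t5 = C AND t4 = 1 AND 1 = 1
t6 = t2 NOR t5 = 0 NOR 1 = 0
t7 = t6 XOR t4 = 0 XOR 1 = 1
t8 = t7 NOR t6 = 1 NOR 0 = 0
t9 = t8 OR t6 = 0 OR 0 = 0
So t8 = 0 and t9 = 0.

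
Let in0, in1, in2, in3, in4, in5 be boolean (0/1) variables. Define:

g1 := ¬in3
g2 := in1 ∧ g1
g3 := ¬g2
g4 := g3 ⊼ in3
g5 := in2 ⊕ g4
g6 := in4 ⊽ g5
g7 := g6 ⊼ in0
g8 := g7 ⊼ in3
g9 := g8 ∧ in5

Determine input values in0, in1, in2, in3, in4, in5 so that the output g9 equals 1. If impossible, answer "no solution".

Check with in0=0 in1=0 in2=1 in3=0 in4=0 in5=1:
g1 = ¬in3 = ¬0 = 1
g2 = in1 ∧ g1 = 0 ∧ 1 = 0
g3 = ¬g2 = ¬0 = 1
g4 = g3 ⊼ in3 = 1 ⊼ 0 = 1
g5 = in2 ⊕ g4 = 1 ⊕ 1 = 0
g6 = in4 ⊽ g5 = 0 ⊽ 0 = 1
g7 = g6 ⊼ in0 = 1 ⊼ 0 = 1
g8 = g7 ⊼ in3 = 1 ⊼ 0 = 1
g9 = g8 ∧ in5 = 1 ∧ 1 = 1
So g9 = 1 as required.

in0=0 in1=0 in2=1 in3=0 in4=0 in5=1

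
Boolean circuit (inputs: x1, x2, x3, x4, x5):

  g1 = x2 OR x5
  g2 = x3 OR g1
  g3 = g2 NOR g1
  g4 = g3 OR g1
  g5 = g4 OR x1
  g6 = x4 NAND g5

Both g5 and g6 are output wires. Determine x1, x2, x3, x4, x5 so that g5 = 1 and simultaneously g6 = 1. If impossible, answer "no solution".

Check with x1=1, x2=0, x3=0, x4=0, x5=0:
g1 = x2 OR x5 = 0 OR 0 = 0
g2 = x3 OR g1 = 0 OR 0 = 0
g3 = g2 NOR g1 = 0 NOR 0 = 1
g4 = g3 OR g1 = 1 OR 0 = 1
g5 = g4 OR x1 = 1 OR 1 = 1
g6 = x4 NAND g5 = 0 NAND 1 = 1
So g5 = 1 and g6 = 1.

x1=1, x2=0, x3=0, x4=0, x5=0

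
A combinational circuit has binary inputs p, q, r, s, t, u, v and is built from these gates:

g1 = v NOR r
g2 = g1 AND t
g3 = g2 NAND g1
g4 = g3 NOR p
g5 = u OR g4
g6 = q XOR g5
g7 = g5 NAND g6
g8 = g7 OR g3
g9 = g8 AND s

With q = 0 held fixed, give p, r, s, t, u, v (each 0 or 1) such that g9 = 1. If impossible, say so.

Check with q = 0 and p=0, r=0, s=1, t=1, u=0, v=1:
g1 = v NOR r = 1 NOR 0 = 0
g2 = g1 AND t = 0 AND 1 = 0
g3 = g2 NAND g1 = 0 NAND 0 = 1
g4 = g3 NOR p = 1 NOR 0 = 0
g5 = u OR g4 = 0 OR 0 = 0
g6 = q XOR g5 = 0 XOR 0 = 0
g7 = g5 NAND g6 = 0 NAND 0 = 1
g8 = g7 OR g3 = 1 OR 1 = 1
g9 = g8 AND s = 1 AND 1 = 1
So g9 = 1.

p=0 r=0 s=1 t=1 u=0 v=1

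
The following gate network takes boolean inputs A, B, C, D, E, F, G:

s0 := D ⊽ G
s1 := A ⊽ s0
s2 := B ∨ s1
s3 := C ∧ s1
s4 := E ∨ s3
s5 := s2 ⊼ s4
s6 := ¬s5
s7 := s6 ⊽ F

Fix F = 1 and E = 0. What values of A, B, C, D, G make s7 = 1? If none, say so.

With F = 1 and E = 0 fixed, none of the 32 settings of A, B, C, D, G give s7 = 1.
For example, with A=1, B=0, C=0, D=1, G=1:
s0 = D ⊽ G = 1 ⊽ 1 = 0
s1 = A ⊽ s0 = 1 ⊽ 0 = 0
s2 = B ∨ s1 = 0 ∨ 0 = 0
s3 = C ∧ s1 = 0 ∧ 0 = 0
s4 = E ∨ s3 = 0 ∨ 0 = 0
s5 = s2 ⊼ s4 = 0 ⊼ 0 = 1
s6 = ¬s5 = ¬1 = 0
s7 = s6 ⊽ F = 0 ⊽ 1 = 0
giving s7 = 0 ≠ 1.

no solution exists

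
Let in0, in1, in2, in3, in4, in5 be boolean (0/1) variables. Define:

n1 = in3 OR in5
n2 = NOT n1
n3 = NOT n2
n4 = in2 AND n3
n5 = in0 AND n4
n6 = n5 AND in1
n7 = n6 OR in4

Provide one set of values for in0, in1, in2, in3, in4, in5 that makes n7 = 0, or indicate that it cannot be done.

Check with in0=1, in1=0, in2=0, in3=1, in4=0, in5=0:
n1 = in3 OR in5 = 1 OR 0 = 1
n2 = NOT n1 = NOT 1 = 0
n3 = NOT n2 = NOT 0 = 1
n4 = in2 AND n3 = 0 AND 1 = 0
n5 = in0 AND n4 = 1 AND 0 = 0
n6 = n5 AND in1 = 0 AND 0 = 0
n7 = n6 OR in4 = 0 OR 0 = 0
So n7 = 0 as required.

in0=1, in1=0, in2=0, in3=1, in4=0, in5=0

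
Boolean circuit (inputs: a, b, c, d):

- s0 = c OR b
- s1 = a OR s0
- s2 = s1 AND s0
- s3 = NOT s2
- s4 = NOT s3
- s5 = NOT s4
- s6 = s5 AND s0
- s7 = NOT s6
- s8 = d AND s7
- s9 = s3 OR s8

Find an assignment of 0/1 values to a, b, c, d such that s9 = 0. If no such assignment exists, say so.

a=0 b=0 c=1 d=0

s9 = s3 OR s8 must be 0, so both s3 = 0 and s8 = 0.
Check with a=0 b=0 c=1 d=0:
s0 = c OR b = 1 OR 0 = 1
s1 = a OR s0 = 0 OR 1 = 1
s2 = s1 AND s0 = 1 AND 1 = 1
s3 = NOT s2 = NOT 1 = 0
s4 = NOT s3 = NOT 0 = 1
s5 = NOT s4 = NOT 1 = 0
s6 = s5 AND s0 = 0 AND 1 = 0
s7 = NOT s6 = NOT 0 = 1
s8 = d AND s7 = 0 AND 1 = 0
s9 = s3 OR s8 = 0 OR 0 = 0
So s9 = 0 as required.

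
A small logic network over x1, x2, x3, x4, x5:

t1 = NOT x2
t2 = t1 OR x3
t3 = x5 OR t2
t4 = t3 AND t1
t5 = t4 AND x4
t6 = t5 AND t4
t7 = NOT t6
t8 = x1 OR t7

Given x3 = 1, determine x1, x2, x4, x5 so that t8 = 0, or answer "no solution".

t8 = x1 OR t7 must be 0, so both x1 = 0 and t7 = 0.
t7 = NOT t6 must be 0, so t6 = 1.
Check with x3 = 1 and x1=0, x2=0, x4=1, x5=1:
t1 = NOT x2 = NOT 0 = 1
t2 = t1 OR x3 = 1 OR 1 = 1
t3 = x5 OR t2 = 1 OR 1 = 1
t4 = t3 AND t1 = 1 AND 1 = 1
t5 = t4 AND x4 = 1 AND 1 = 1
t6 = t5 AND t4 = 1 AND 1 = 1
t7 = NOT t6 = NOT 1 = 0
t8 = x1 OR t7 = 0 OR 0 = 0
So t8 = 0.

x1=0 x2=0 x4=1 x5=1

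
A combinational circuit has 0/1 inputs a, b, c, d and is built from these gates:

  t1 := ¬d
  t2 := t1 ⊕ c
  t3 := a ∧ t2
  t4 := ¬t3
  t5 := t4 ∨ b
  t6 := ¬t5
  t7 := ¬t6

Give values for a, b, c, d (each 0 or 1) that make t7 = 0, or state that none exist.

t7 = ¬t6 must be 0, so t6 = 1.
t6 = ¬t5 must be 1, so t5 = 0.
Check with a=1 b=0 c=1 d=1:
t1 = ¬d = ¬1 = 0
t2 = t1 ⊕ c = 0 ⊕ 1 = 1
t3 = a ∧ t2 = 1 ∧ 1 = 1
t4 = ¬t3 = ¬1 = 0
t5 = t4 ∨ b = 0 ∨ 0 = 0
t6 = ¬t5 = ¬0 = 1
t7 = ¬t6 = ¬1 = 0
So t7 = 0 as required.

a=1 b=0 c=1 d=1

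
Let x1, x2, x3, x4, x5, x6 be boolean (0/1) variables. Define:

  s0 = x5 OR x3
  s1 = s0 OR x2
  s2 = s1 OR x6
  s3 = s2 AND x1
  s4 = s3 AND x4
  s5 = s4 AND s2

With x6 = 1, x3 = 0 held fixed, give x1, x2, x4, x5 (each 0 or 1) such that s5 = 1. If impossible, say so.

s5 = s4 AND s2 must be 1, so both s4 = 1 and s2 = 1.
s4 = s3 AND x4 must be 1, so both s3 = 1 and x4 = 1.
Check with x6 = 1, x3 = 0 and x1=1, x2=1, x4=1, x5=1:
s0 = x5 OR x3 = 1 OR 0 = 1
s1 = s0 OR x2 = 1 OR 1 = 1
s2 = s1 OR x6 = 1 OR 1 = 1
s3 = s2 AND x1 = 1 AND 1 = 1
s4 = s3 AND x4 = 1 AND 1 = 1
s5 = s4 AND s2 = 1 AND 1 = 1
So s5 = 1.

x1=1, x2=1, x4=1, x5=1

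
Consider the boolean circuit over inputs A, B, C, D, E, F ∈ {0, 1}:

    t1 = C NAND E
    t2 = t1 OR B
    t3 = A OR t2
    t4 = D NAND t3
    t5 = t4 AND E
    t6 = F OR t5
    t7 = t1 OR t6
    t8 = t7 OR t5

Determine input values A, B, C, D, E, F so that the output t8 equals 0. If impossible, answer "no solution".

Check with A=1, B=1, C=1, D=1, E=1, F=0:
t1 = C NAND E = 1 NAND 1 = 0
t2 = t1 OR B = 0 OR 1 = 1
t3 = A OR t2 = 1 OR 1 = 1
t4 = D NAND t3 = 1 NAND 1 = 0
t5 = t4 AND E = 0 AND 1 = 0
t6 = F OR t5 = 0 OR 0 = 0
t7 = t1 OR t6 = 0 OR 0 = 0
t8 = t7 OR t5 = 0 OR 0 = 0
So t8 = 0 as required.

A=1, B=1, C=1, D=1, E=1, F=0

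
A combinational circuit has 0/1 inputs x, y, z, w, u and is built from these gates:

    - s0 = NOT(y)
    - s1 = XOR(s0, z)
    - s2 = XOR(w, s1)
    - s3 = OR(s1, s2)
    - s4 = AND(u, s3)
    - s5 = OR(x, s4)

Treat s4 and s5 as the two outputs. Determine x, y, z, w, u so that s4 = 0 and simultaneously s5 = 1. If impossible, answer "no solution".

x=1, y=0, z=0, w=0, u=0

Check with x=1, y=0, z=0, w=0, u=0:
s0 = NOT(y) = NOT 0 = 1
s1 = XOR(s0, z) = XOR(1, 0) = 1
s2 = XOR(w, s1) = XOR(0, 1) = 1
s3 = OR(s1, s2) = OR(1, 1) = 1
s4 = AND(u, s3) = AND(0, 1) = 0
s5 = OR(x, s4) = OR(1, 0) = 1
So s4 = 0 and s5 = 1.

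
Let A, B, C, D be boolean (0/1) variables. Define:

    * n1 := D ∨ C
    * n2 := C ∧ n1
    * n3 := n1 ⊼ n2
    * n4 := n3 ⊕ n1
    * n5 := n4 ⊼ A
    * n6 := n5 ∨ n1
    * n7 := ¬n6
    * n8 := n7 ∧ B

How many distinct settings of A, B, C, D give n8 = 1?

1

n8 = n7 ∧ B must be 1, so both n7 = 1 and B = 1.
n7 = ¬n6 must be 1, so n6 = 0.
Satisfying assignments:
  A=1, B=1, C=0, D=0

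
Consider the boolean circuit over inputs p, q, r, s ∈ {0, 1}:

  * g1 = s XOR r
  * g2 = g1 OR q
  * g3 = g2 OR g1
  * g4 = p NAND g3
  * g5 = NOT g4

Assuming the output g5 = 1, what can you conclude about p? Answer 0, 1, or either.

1

g5 = NOT g4 must be 1, so g4 = 0.
g4 = p NAND g3 must be 0, so both p = 1 and g3 = 1.
g3 = g2 OR g1 must be 1, so at least one of g2, g1 is 1.
Every assignment with g5 = 1 has p = 1; there are 6 such assignment(s).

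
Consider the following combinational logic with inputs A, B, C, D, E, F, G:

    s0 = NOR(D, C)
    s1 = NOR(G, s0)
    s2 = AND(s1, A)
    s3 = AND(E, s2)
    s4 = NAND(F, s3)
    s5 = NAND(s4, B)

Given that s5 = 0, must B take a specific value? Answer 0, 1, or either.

s5 = NAND(s4, B) must be 0, so both s4 = 1 and B = 1.
Every assignment with s5 = 0 has B = 1; there are 61 such assignment(s).

1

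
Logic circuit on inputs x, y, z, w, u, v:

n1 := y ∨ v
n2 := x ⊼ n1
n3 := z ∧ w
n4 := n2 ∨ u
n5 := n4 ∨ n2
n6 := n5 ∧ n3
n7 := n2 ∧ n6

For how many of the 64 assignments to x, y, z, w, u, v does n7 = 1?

n7 = n2 ∧ n6 must be 1, so both n2 = 1 and n6 = 1.
n2 = x ⊼ n1 must be 1, so at least one of x, n1 is 0.
n6 = n5 ∧ n3 must be 1, so both n5 = 1 and n3 = 1.
Enumerating the 64 input combinations, 10 give n7 = 1 and 54 give n7 = 0.

10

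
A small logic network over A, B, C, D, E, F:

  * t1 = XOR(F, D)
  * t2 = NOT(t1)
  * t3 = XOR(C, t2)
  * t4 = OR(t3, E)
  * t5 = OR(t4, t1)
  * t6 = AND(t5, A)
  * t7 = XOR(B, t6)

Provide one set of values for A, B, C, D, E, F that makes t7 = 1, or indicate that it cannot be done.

Check with A=1, B=0, C=0, D=0, E=0, F=1:
t1 = XOR(F, D) = XOR(1, 0) = 1
t2 = NOT(t1) = NOT 1 = 0
t3 = XOR(C, t2) = XOR(0, 0) = 0
t4 = OR(t3, E) = OR(0, 0) = 0
t5 = OR(t4, t1) = OR(0, 1) = 1
t6 = AND(t5, A) = AND(1, 1) = 1
t7 = XOR(B, t6) = XOR(0, 1) = 1
So t7 = 1 as required.

A=1, B=0, C=0, D=0, E=0, F=1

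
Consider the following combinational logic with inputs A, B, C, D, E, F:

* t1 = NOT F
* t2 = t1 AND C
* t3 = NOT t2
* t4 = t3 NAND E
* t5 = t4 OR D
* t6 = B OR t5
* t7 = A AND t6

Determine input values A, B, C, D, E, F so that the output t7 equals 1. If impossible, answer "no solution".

t7 = A AND t6 must be 1, so both A = 1 and t6 = 1.
t6 = B OR t5 must be 1, so at least one of B, t5 is 1.
Check with A=1, B=1, C=0, D=1, E=0, F=0:
t1 = NOT F = NOT 0 = 1
t2 = t1 AND C = 1 AND 0 = 0
t3 = NOT t2 = NOT 0 = 1
t4 = t3 NAND E = 1 NAND 0 = 1
t5 = t4 OR D = 1 OR 1 = 1
t6 = B OR t5 = 1 OR 1 = 1
t7 = A AND t6 = 1 AND 1 = 1
So t7 = 1 as required.

A=1, B=1, C=0, D=1, E=0, F=0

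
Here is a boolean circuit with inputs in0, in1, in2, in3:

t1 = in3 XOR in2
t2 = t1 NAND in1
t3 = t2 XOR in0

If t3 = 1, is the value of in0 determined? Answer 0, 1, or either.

Both values of in0 occur among assignments with t3 = 1:
  in0=0: in0=0, in1=0, in2=0, in3=0
  in0=1: in0=1, in1=1, in2=0, in3=1

either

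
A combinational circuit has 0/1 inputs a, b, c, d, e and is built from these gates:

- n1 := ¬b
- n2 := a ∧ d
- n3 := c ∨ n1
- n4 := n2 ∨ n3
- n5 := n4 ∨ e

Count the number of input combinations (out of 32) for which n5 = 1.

29

n5 = n4 ∨ e must be 1, so at least one of n4, e is 1.
Enumerating the 32 input combinations, 29 give n5 = 1 and 3 give n5 = 0.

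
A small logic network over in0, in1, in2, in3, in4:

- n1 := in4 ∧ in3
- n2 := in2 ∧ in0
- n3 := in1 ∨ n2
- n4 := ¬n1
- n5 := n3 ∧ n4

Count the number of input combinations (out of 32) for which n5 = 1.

15

n5 = n3 ∧ n4 must be 1, so both n3 = 1 and n4 = 1.
Enumerating the 32 input combinations, 15 give n5 = 1 and 17 give n5 = 0.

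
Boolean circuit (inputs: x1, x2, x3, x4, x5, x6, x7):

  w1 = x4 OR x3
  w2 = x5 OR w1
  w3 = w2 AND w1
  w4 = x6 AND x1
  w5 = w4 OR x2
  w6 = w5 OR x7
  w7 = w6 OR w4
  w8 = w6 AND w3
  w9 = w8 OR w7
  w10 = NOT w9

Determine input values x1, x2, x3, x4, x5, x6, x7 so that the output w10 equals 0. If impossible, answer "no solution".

x1=1, x2=0, x3=0, x4=1, x5=0, x6=1, x7=0

w10 = NOT w9 must be 0, so w9 = 1.
w9 = w8 OR w7 must be 1, so at least one of w8, w7 is 1.
Check with x1=1, x2=0, x3=0, x4=1, x5=0, x6=1, x7=0:
w1 = x4 OR x3 = 1 OR 0 = 1
w2 = x5 OR w1 = 0 OR 1 = 1
w3 = w2 AND w1 = 1 AND 1 = 1
w4 = x6 AND x1 = 1 AND 1 = 1
w5 = w4 OR x2 = 1 OR 0 = 1
w6 = w5 OR x7 = 1 OR 0 = 1
w7 = w6 OR w4 = 1 OR 1 = 1
w8 = w6 AND w3 = 1 AND 1 = 1
w9 = w8 OR w7 = 1 OR 1 = 1
w10 = NOT w9 = NOT 1 = 0
So w10 = 0 as required.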